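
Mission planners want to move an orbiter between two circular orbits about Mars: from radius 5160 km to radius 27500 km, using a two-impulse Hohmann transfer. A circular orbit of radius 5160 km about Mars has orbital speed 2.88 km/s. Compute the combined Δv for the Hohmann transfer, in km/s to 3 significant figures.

Δv = 1.40 km/s

From the circular-orbit relation v² = μ/r at r = 5160 km: μ = v²r = (2.88)² × 5160 = 42799.1 km³/s².
Semi-major axis of the transfer orbit: a_t = (5160 + 27500)/2 = 16330 km.
Circular speed at r₁: v₁ = √(μ/r₁) = √(42799.1/5160) = 2.8800 km/s.
Transfer-orbit speed at r₁ (vis-viva): v_p = √[μ(2/r₁ − 1/a_t)] = 3.7374 km/s.
First burn Δv₁ = |v_p − v₁| = 0.8574 km/s.
Circular speed at r₂: v₂ = √(μ/r₂) = 1.24753 km/s.
Transfer-orbit speed at r₂: v_a = √[μ(2/r₂ − 1/a_t)] = 0.701266 km/s.
Second burn Δv₂ = |v₂ − v_a| = 0.5463 km/s.
Δv = Δv₁ + Δv₂ = 0.8574 + 0.5463 = 1.404 km/s.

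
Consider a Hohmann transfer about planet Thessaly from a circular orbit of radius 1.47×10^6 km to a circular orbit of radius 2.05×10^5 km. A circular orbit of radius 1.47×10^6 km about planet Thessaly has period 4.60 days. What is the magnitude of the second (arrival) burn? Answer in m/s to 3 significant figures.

From Kepler's third law T² = 4π²r³/μ at r = 1.47×10^6 km, T = 4.60 days = 4.60 × 86400 s = 3.9744×10^5 s: μ = 4π²r³/T² = 7.93905×10^8 km³/s².
Transfer-ellipse semi-major axis a_t = (r₁ + r₂)/2 = (1.470×10^6 + 2.050×10^5)/2 = 8.375×10^5 km.
Circular speed at r = 2.050×10^5 km: v_c = √(μ/r) = 62.23 km/s.
Transfer-orbit speed at the same r (vis-viva, a = a_t): v_t = √[μ(2/r − 1/a_t)] = 82.45 km/s.
Δv₂ = |v_t − v_c| = |82.45 − 62.23| = 20.22 km/s.

Δv₂ = 20200 m/s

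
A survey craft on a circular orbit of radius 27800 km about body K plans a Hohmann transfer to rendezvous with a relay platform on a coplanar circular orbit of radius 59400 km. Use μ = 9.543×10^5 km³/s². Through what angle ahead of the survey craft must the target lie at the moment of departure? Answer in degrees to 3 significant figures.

The Hohmann ellipse has a_t = (r₁ + r₂)/2 = 43600 km.
Transfer time t = π√(a_t³/μ) = 29280 s.
The target's mean motion on its circular orbit is ω₂ = √(μ/r₂³) = 6.748×10^-5 rad/s.
Angle swept by the target during transfer: ω₂·t = 1.976 rad = 113.2°.
The survey craft traverses 180° on the transfer ellipse, so the target must lead by 180° − 113.2° = 66.8°.

φ = 66.8°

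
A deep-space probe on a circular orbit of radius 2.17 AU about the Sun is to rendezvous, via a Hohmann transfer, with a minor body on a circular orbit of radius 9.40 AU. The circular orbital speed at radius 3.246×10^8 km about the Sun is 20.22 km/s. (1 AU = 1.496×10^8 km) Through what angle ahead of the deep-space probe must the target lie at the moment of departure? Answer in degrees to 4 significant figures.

φ = 93.10°

From the circular-orbit relation v² = μ/r at r = 3.246×10^8 km: μ = v²r = (20.22)² × 3.246×10^8 = 1.32712×10^11 km³/s².
In km: r₁ = 2.17 × 1.496×10^8 = 3.24632×10^8 km; r₂ = 9.40 × 1.496×10^8 = 1.40624×10^9 km.
The Hohmann ellipse has a_t = (r₁ + r₂)/2 = 8.65436×10^8 km.
The half-period of the transfer ellipse is t = π√(a_t³/μ) = 2.19557×10^8 s.
The target's mean motion on its circular orbit is ω₂ = √(μ/r₂³) = 6.90822×10^-9 rad/s.
Angle swept by the target during transfer: ω₂·t = 1.5167 rad = 86.90°.
The deep-space probe traverses 180° on the transfer ellipse, so the target must lead by 180° − 86.90° = 93.10°.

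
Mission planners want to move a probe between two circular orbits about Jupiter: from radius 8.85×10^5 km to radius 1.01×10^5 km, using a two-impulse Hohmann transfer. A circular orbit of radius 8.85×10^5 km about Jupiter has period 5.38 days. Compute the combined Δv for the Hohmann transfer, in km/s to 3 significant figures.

From Kepler's third law T² = 4π²r³/μ at r = 8.85×10^5 km, T = 5.38 days = 5.38 × 86400 s = 4.64832×10^5 s: μ = 4π²r³/T² = 1.26648×10^8 km³/s².
The Hohmann ellipse has a_t = (r₁ + r₂)/2 = 4.930×10^5 km.
At r₁ the circular-orbit speed is v₁ = √(μ/r₁) = 11.963 km/s.
On the transfer ellipse at r₁, vis-viva gives v_a = √[μ(2/r₁ − 1/a_t)] = 5.4146 km/s.
First burn Δv₁ = |v_a − v₁| = 6.548 km/s.
At r₂, v₂ = √(μ/r₂) = 35.41 km/s.
Transfer-orbit speed at r₂: v_p = √[μ(2/r₂ − 1/a_t)] = 47.44 km/s.
Second burn Δv₂ = |v₂ − v_p| = 12.03 km/s.
Total Δv = Δv₁ + Δv₂ = 18.58 km/s.

Δv = 18.6 km/s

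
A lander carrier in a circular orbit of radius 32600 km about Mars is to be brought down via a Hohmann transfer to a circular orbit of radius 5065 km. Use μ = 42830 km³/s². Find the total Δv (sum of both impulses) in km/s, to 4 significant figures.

Δv = 1.470 km/s

The Hohmann ellipse has a_t = (r₁ + r₂)/2 = 18832.5 km.
At r₁ the circular-orbit speed is v₁ = √(μ/r₁) = 1.1462 km/s.
Transfer-orbit speed at r₁ (vis-viva): v_a = √[μ(2/r₁ − 1/a_t)] = 0.59443 km/s.
First burn Δv₁ = |v_a − v₁| = 0.5518 km/s.
At r₂, v₂ = √(μ/r₂) = 2.908 km/s.
Transfer-orbit speed at r₂: v_p = √[μ(2/r₂ − 1/a_t)] = 3.826 km/s.
Second burn Δv₂ = |v₂ − v_p| = 0.9180 km/s.
Δv = Δv₁ + Δv₂ = 0.5518 + 0.9180 = 1.470 km/s.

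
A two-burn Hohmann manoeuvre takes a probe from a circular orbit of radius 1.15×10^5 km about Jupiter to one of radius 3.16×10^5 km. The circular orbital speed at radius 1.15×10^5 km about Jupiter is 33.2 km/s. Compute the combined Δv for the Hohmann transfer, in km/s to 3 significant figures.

Δv = 12.4 km/s

From the circular-orbit relation v² = μ/r at r = 1.15×10^5 km: μ = v²r = (33.2)² × 1.15×10^5 = 1.26758×10^8 km³/s².
Transfer-ellipse semi-major axis a_t = (r₁ + r₂)/2 = (1.150×10^5 + 3.160×10^5)/2 = 2.155×10^5 km.
Circular speed at r₁: v₁ = √(μ/r₁) = √(1.26758×10^8/1.150×10^5) = 33.200 km/s.
On the transfer ellipse at r₁, v² = μ(2/r − 1/a) gives v_p = √[μ(2/r₁ − 1/a_t)] = 40.203 km/s.
First burn Δv₁ = |v_p − v₁| = 7.003 km/s.
Circular speed at r₂: v₂ = √(μ/r₂) = 20.028 km/s.
Transfer-orbit speed at r₂: v_a = √[μ(2/r₂ − 1/a_t)] = 14.631 km/s.
Second burn Δv₂ = |v₂ − v_a| = 5.397 km/s.
Δv = Δv₁ + Δv₂ = 7.003 + 5.397 = 12.40 km/s.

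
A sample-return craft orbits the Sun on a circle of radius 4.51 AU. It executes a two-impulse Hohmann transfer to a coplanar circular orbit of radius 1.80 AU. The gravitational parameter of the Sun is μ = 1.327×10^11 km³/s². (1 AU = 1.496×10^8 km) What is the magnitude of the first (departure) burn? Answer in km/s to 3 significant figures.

In km: r₁ = 4.51 × 1.496×10^8 = 6.74696×10^8 km; r₂ = 1.80 × 1.496×10^8 = 2.6928×10^8 km.
The Hohmann ellipse has a_t = (r₁ + r₂)/2 = 4.71988×10^8 km.
On the circular orbit at r = 6.74696×10^8 km, v_c = √(μ/r) = 14.024 km/s.
Transfer-orbit speed at the same r (vis-viva, a = a_t): v_t = √[μ(2/r − 1/a_t)] = 10.593 km/s.
Δv₁ = |v_t − v_c| = |10.593 − 14.024| = 3.431 km/s.

Δv₁ = 3.43 km/s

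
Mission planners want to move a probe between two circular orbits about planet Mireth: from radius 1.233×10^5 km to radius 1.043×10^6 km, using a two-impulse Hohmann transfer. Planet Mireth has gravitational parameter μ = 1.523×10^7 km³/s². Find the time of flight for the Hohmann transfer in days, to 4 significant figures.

t = 4.149 days

The Hohmann ellipse has a_t = (r₁ + r₂)/2 = 5.8315×10^5 km.
By Kepler's third law the transfer-orbit period is T = 2π√(a_t³/μ), so t = T/2 = 3.585×10^5 s.
Converting: 3.585×10^5 s ÷ 86400 s/day = 4.149 days.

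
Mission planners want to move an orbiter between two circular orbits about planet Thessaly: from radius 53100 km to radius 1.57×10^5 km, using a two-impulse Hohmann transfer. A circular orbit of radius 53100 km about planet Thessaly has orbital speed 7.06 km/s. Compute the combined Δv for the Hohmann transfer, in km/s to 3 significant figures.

Δv = 2.76 km/s

From the circular-orbit relation v² = μ/r at r = 53100 km: μ = v²r = (7.06)² × 53100 = 2.64670×10^6 km³/s².
The Hohmann ellipse has a_t = (r₁ + r₂)/2 = 1.0505×10^5 km.
Circular speed at r₁: v₁ = √(μ/r₁) = √(2.64670×10^6/53100) = 7.060 km/s.
On the transfer ellipse at r₁, vis-viva gives v_p = √[μ(2/r₁ − 1/a_t)] = 8.631 km/s.
First burn Δv₁ = |v_p − v₁| = 1.571 km/s.
Circular speed at r₂: v₂ = √(μ/r₂) = 4.106 km/s.
Transfer-orbit speed at r₂: v_a = √[μ(2/r₂ − 1/a_t)] = 2.919 km/s.
Second burn Δv₂ = |v₂ − v_a| = 1.187 km/s.
Total Δv = Δv₁ + Δv₂ = 2.758 km/s.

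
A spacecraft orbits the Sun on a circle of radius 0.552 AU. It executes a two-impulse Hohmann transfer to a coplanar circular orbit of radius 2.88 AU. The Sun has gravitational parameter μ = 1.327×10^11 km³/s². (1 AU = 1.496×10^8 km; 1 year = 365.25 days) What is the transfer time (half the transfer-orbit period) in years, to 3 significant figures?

In km: r₁ = 0.552 × 1.496×10^8 = 8.25792×10^7 km; r₂ = 2.88 × 1.496×10^8 = 4.30848×10^8 km.
Semi-major axis of the transfer orbit: a_t = (8.25792×10^7 + 4.30848×10^8)/2 = 2.567136×10^8 km.
Half the transfer-orbit period gives t = π√(a_t³/μ) = 3.547×10^7 s.
Converting: 3.547×10^7 s ÷ 3.15576×10^7 s/year (365.25 × 86400) = 1.12 years.

t = 1.12 years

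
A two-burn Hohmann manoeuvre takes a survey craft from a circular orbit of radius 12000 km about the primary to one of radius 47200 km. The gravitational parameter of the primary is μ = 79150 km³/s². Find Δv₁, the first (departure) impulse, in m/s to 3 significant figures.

Transfer-ellipse semi-major axis a_t = (r₁ + r₂)/2 = (12000 + 47200)/2 = 29600 km.
On the circular orbit at r = 12000 km, v_c = √(μ/r) = 2.5682 km/s.
Vis-viva on the transfer ellipse at r = 12000 km gives v_t = √[μ(2/r − 1/a_t)] = 3.2431 km/s.
Δv₁ = |v_t − v_c| = |3.2431 − 2.5682| = 0.6749 km/s.

Δv₁ = 675 m/s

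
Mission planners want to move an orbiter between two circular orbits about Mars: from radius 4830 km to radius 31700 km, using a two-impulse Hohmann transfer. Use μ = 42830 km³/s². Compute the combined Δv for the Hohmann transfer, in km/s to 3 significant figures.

Δv = 1.51 km/s

The Hohmann ellipse has a_t = (r₁ + r₂)/2 = 18265 km.
At r₁ the circular-orbit speed is v₁ = √(μ/r₁) = 2.9778 km/s.
On the transfer ellipse at r₁, v² = μ(2/r − 1/a) gives v_p = √[μ(2/r₁ − 1/a_t)] = 3.9230 km/s.
First burn Δv₁ = |v_p − v₁| = 0.9452 km/s.
At r₂, v₂ = √(μ/r₂) = 1.16237 km/s.
Transfer-orbit speed at r₂: v_a = √[μ(2/r₂ − 1/a_t)] = 0.597734 km/s.
Second burn Δv₂ = |v₂ − v_a| = 0.5646 km/s.
Δv = Δv₁ + Δv₂ = 0.9452 + 0.5646 = 1.510 km/s.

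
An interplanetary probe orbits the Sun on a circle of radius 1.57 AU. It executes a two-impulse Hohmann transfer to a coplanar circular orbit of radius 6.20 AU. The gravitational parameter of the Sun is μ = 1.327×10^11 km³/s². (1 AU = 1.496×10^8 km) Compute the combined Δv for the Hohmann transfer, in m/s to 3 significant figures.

In km: r₁ = 1.57 × 1.496×10^8 = 2.34872×10^8 km; r₂ = 6.20 × 1.496×10^8 = 9.2752×10^8 km.
Transfer-ellipse semi-major axis a_t = (r₁ + r₂)/2 = (2.34872×10^8 + 9.2752×10^8)/2 = 5.81196×10^8 km.
Circular speed at r₁: v₁ = √(μ/r₁) = √(1.327×10^11/2.34872×10^8) = 23.7695 km/s.
On the transfer ellipse at r₁, v² = μ(2/r − 1/a) gives v_p = √[μ(2/r₁ − 1/a_t)] = 30.0276 km/s.
First burn Δv₁ = |v_p − v₁| = 6.2581 km/s.
Circular speed at r₂: v₂ = √(μ/r₂) = 11.9612 km/s.
Transfer-orbit speed at r₂: v_a = √[μ(2/r₂ − 1/a_t)] = 7.60376 km/s.
Second burn Δv₂ = |v₂ − v_a| = 4.3574 km/s.
Total Δv = Δv₁ + Δv₂ = 10.62 km/s.

Δv = 10600 m/s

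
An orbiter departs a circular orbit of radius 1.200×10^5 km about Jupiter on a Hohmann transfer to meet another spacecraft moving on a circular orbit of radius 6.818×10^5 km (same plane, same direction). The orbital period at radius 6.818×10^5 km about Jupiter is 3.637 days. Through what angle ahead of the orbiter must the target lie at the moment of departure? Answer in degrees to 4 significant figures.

φ = 98.84°

From Kepler's third law T² = 4π²r³/μ at r = 6.818×10^5 km, T = 3.637 days = 3.637 × 86400 s = 3.142368×10^5 s: μ = 4π²r³/T² = 1.26712×10^8 km³/s².
Semi-major axis of the transfer orbit: a_t = (1.200×10^5 + 6.818×10^5)/2 = 4.009×10^5 km.
The half-period of the transfer ellipse is t = π√(a_t³/μ) = 70843 s.
Target angular speed ω₂ = √(μ/r₂³) = 1.9995×10^-5 rad/s.
Angle swept by the target during transfer: ω₂·t = 1.4165 rad = 81.16°.
Arrival is 180° from departure on the ellipse, so φ = 180° − 81.16° = 98.84°.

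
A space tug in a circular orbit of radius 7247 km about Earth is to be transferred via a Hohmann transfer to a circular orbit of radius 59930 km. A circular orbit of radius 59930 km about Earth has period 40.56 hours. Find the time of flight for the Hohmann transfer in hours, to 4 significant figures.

From Kepler's third law T² = 4π²r³/μ at r = 59930 km, T = 40.56 hours = 40.56 × 3600 s = 1.46016×10^5 s: μ = 4π²r³/T² = 3.98558×10^5 km³/s².
Transfer-ellipse semi-major axis a_t = (r₁ + r₂)/2 = (7247 + 59930)/2 = 33588.5 km.
By Kepler's third law the transfer-orbit period is T = 2π√(a_t³/μ), so t = T/2 = 30633 s.
Converting: 30633 s ÷ 3600 s/hour = 8.509 hours.

t = 8.509 hours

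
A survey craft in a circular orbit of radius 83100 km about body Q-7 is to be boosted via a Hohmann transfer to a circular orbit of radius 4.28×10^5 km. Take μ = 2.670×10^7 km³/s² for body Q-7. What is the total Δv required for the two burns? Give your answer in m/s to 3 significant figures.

The Hohmann ellipse has a_t = (r₁ + r₂)/2 = 2.5555×10^5 km.
At r₁ the circular-orbit speed is v₁ = √(μ/r₁) = 17.9248 km/s.
On the transfer ellipse at r₁, vis-viva equation gives v_p = √[μ(2/r₁ − 1/a_t)] = 23.1974 km/s.
First burn Δv₁ = |v_p − v₁| = 5.273 km/s.
At r₂, v₂ = √(μ/r₂) = 7.898 km/s.
Transfer-orbit speed at r₂: v_a = √[μ(2/r₂ − 1/a_t)] = 4.504 km/s.
Second burn Δv₂ = |v₂ − v_a| = 3.394 km/s.
Δv = Δv₁ + Δv₂ = 5.273 + 3.394 = 8.667 km/s.

Δv = 8670 m/s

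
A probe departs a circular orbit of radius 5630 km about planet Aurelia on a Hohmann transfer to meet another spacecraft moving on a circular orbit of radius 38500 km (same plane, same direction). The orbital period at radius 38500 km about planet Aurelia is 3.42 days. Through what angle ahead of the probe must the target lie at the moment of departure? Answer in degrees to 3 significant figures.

φ = 102°

From Kepler's third law T² = 4π²r³/μ at r = 38500 km, T = 3.42 days = 3.42 × 86400 s = 2.95488×10^5 s: μ = 4π²r³/T² = 25802.5 km³/s².
Semi-major axis of the transfer orbit: a_t = (5630 + 38500)/2 = 22065 km.
The half-period of the transfer ellipse is t = π√(a_t³/μ) = 64102 s.
Target angular speed ω₂ = √(μ/r₂³) = 2.1264×10^-5 rad/s.
Angle swept by the target during transfer: ω₂·t = 1.3631 rad = 78.10°.
The probe traverses 180° on the transfer ellipse, so the target must lead by 180° − 78.10° = 102°.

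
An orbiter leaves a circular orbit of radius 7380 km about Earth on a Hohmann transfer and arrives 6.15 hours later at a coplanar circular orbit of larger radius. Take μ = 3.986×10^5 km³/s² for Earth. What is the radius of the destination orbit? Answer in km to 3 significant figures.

r₂ = 46700 km

Transfer time t = 6.15 hours = 22140 s, and t = π√(a_t³/μ).
So a_t = (μ t²/π²)^(1/3) = (3.986×10^5 × (22140)² / π²)^(1/3) = 27052 km.
Since a_t = (r₁ + r₂)/2, r₂ = 2a_t − r₁ = 2×27052 − 7380 = 46724 km.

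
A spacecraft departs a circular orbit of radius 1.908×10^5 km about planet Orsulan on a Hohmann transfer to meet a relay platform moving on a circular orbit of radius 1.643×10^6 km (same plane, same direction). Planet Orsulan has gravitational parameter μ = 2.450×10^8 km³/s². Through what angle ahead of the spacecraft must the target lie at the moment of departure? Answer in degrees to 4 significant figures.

φ = 105.0°

The Hohmann ellipse has a_t = (r₁ + r₂)/2 = 9.169×10^5 km.
Transfer time t = π√(a_t³/μ) = 1.7622×10^5 s.
Target angular speed ω₂ = √(μ/r₂³) = 7.4324×10^-6 rad/s.
Angle swept by the target during transfer: ω₂·t = 1.3097 rad = 75.04°.
Arrival is 180° from departure on the ellipse, so φ = 180° − 75.04° = 105.0°.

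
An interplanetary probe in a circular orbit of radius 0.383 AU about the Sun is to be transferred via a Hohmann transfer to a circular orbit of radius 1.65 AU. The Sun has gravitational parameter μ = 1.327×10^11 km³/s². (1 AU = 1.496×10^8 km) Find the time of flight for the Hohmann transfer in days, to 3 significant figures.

In km: r₁ = 0.383 × 1.496×10^8 = 5.72968×10^7 km; r₂ = 1.65 × 1.496×10^8 = 2.4684×10^8 km.
Transfer-ellipse semi-major axis a_t = (r₁ + r₂)/2 = (5.72968×10^7 + 2.4684×10^8)/2 = 1.520684×10^8 km.
Transfer time t = π√(a_t³/μ) = π√((1.520684×10^8)³ / 1.327×10^11) = 1.617×10^7 s.
Converting: 1.617×10^7 s ÷ 86400 s/day = 187 days.

t = 187 days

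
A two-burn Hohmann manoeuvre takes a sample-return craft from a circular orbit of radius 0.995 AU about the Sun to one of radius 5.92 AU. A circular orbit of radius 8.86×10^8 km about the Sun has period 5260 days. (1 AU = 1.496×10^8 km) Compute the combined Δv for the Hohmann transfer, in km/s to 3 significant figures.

From Kepler's third law T² = 4π²r³/μ at r = 8.86×10^8 km, T = 5260 days = 5260 × 86400 s = 4.54464×10^8 s: μ = 4π²r³/T² = 1.32942×10^11 km³/s².
In km: r₁ = 0.995 × 1.496×10^8 = 1.48852×10^8 km; r₂ = 5.92 × 1.496×10^8 = 8.85632×10^8 km.
Transfer-ellipse semi-major axis a_t = (r₁ + r₂)/2 = (1.48852×10^8 + 8.85632×10^8)/2 = 5.17242×10^8 km.
At r₁ the circular-orbit speed is v₁ = √(μ/r₁) = 29.89 km/s.
Transfer-orbit speed at r₁ (vis-viva equation): v_p = √[μ(2/r₁ − 1/a_t)] = 39.11 km/s.
First burn Δv₁ = |v_p − v₁| = 9.220 km/s.
Circular speed at r₂: v₂ = √(μ/r₂) = 12.252 km/s.
Transfer-orbit speed at r₂: v_a = √[μ(2/r₂ − 1/a_t)] = 6.5726 km/s.
Second burn Δv₂ = |v₂ − v_a| = 5.679 km/s.
Δv = Δv₁ + Δv₂ = 9.220 + 5.679 = 14.90 km/s.

Δv = 14.9 km/s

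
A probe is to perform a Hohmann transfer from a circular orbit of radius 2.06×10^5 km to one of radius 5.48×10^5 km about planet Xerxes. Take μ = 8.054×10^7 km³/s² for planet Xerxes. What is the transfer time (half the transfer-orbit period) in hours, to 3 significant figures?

t = 22.5 hours

Transfer-ellipse semi-major axis a_t = (r₁ + r₂)/2 = (2.060×10^5 + 5.480×10^5)/2 = 3.770×10^5 km.
By Kepler's third law the transfer-orbit period is T = 2π√(a_t³/μ), so t = T/2 = 81030 s.
Converting: 81030 s ÷ 3600 s/hour = 22.5 hours.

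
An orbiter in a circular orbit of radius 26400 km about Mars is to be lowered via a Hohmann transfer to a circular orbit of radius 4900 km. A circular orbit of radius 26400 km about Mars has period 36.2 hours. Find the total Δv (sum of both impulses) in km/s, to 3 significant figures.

Δv = 1.44 km/s

From Kepler's third law T² = 4π²r³/μ at r = 26400 km, T = 36.2 hours = 36.2 × 3600 s = 1.3032×10^5 s: μ = 4π²r³/T² = 42771.0 km³/s².
The Hohmann ellipse has a_t = (r₁ + r₂)/2 = 15650 km.
Circular speed at r₁: v₁ = √(μ/r₁) = √(42771.0/26400) = 1.2728 km/s.
Transfer-orbit speed at r₁ (v² = μ(2/r − 1/a)): v_a = √[μ(2/r₁ − 1/a_t)] = 0.71222 km/s.
First burn Δv₁ = |v_a − v₁| = 0.5606 km/s.
At r₂, v₂ = √(μ/r₂) = 2.9545 km/s.
Transfer-orbit speed at r₂: v_p = √[μ(2/r₂ − 1/a_t)] = 3.8373 km/s.
Second burn Δv₂ = |v₂ − v_p| = 0.8828 km/s.
Δv = Δv₁ + Δv₂ = 0.5606 + 0.8828 = 1.443 km/s.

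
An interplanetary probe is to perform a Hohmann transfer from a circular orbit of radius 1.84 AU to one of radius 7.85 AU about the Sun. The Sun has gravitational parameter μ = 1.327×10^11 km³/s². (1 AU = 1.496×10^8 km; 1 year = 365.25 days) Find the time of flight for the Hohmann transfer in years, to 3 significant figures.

t = 5.33 years

In km: r₁ = 1.84 × 1.496×10^8 = 2.75264×10^8 km; r₂ = 7.85 × 1.496×10^8 = 1.17436×10^9 km.
Transfer-ellipse semi-major axis a_t = (r₁ + r₂)/2 = (2.75264×10^8 + 1.17436×10^9)/2 = 7.24812×10^8 km.
Half the transfer-orbit period gives t = π√(a_t³/μ) = 1.683×10^8 s.
Converting: 1.683×10^8 s ÷ 3.15576×10^7 s/year (365.25 × 86400) = 5.33 years.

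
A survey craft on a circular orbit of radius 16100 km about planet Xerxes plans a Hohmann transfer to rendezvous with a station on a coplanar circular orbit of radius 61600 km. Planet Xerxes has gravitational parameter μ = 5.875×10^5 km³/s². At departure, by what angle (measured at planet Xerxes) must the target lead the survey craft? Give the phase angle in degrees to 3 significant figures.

φ = 89.8°

Transfer-ellipse semi-major axis a_t = (r₁ + r₂)/2 = (16100 + 61600)/2 = 38850 km.
The half-period of the transfer ellipse is t = π√(a_t³/μ) = 31386 s.
Target angular speed ω₂ = √(μ/r₂³) = 5.0134×10^-5 rad/s.
Angle swept by the target during transfer: ω₂·t = 1.5735 rad = 90.155°.
Arrival is 180° from departure on the ellipse, so φ = 180° − 90.155° = 89.8°.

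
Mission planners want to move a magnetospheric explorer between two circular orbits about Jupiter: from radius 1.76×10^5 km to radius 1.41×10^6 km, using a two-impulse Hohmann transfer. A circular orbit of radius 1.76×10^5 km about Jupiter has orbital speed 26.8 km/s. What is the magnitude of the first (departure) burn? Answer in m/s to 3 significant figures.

From the circular-orbit relation v² = μ/r at r = 1.76×10^5 km: μ = v²r = (26.8)² × 1.76×10^5 = 1.26410×10^8 km³/s².
Semi-major axis of the transfer orbit: a_t = (1.760×10^5 + 1.410×10^6)/2 = 7.930×10^5 km.
Circular speed at r = 1.760×10^5 km: v_c = √(μ/r) = 26.800 km/s.
Vis-viva on the transfer ellipse at r = 1.760×10^5 km gives v_t = √[μ(2/r − 1/a_t)] = 35.736 km/s.
Δv₁ = |v_t − v_c| = |35.736 − 26.800| = 8.936 km/s.

Δv₁ = 8940 m/s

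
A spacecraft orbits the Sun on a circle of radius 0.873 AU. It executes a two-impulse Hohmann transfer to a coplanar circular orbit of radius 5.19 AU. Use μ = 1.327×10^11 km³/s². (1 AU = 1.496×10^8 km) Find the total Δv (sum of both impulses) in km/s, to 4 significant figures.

Δv = 15.89 km/s

In km: r₁ = 0.873 × 1.496×10^8 = 1.306008×10^8 km; r₂ = 5.19 × 1.496×10^8 = 7.76424×10^8 km.
The Hohmann ellipse has a_t = (r₁ + r₂)/2 = 4.535124×10^8 km.
Circular speed at r₁: v₁ = √(μ/r₁) = √(1.327×10^11/1.306008×10^8) = 31.876 km/s.
Transfer-orbit speed at r₁ (vis-viva): v_p = √[μ(2/r₁ − 1/a_t)] = 41.708 km/s.
First burn Δv₁ = |v_p − v₁| = 9.832 km/s.
At r₂, v₂ = √(μ/r₂) = 13.0733 km/s.
Transfer-orbit speed at r₂: v_a = √[μ(2/r₂ − 1/a_t)] = 7.01559 km/s.
Second burn Δv₂ = |v₂ − v_a| = 6.058 km/s.
Total Δv = Δv₁ + Δv₂ = 15.89 km/s.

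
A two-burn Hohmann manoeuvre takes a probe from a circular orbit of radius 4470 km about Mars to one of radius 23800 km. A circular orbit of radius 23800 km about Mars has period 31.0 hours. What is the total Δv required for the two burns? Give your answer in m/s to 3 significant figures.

Δv = 1510 m/s

From Kepler's third law T² = 4π²r³/μ at r = 23800 km, T = 31.0 hours = 31.0 × 3600 s = 1.116×10^5 s: μ = 4π²r³/T² = 42732.9 km³/s².
The Hohmann ellipse has a_t = (r₁ + r₂)/2 = 14135 km.
At r₁ the circular-orbit speed is v₁ = √(μ/r₁) = 3.0919 km/s.
Transfer-orbit speed at r₁ (v² = μ(2/r − 1/a)): v_p = √[μ(2/r₁ − 1/a_t)] = 4.0121 km/s.
First burn Δv₁ = |v_p − v₁| = 0.9202 km/s.
Circular speed at r₂: v₂ = √(μ/r₂) = 1.33996 km/s.
Transfer-orbit speed at r₂: v_a = √[μ(2/r₂ − 1/a_t)] = 0.753526 km/s.
Second burn Δv₂ = |v₂ − v_a| = 0.5864 km/s.
Δv = Δv₁ + Δv₂ = 0.9202 + 0.5864 = 1.507 km/s.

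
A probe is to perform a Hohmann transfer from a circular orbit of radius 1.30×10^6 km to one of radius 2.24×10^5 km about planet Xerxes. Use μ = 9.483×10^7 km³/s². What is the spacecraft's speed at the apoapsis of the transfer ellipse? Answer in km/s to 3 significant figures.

v = 4.63 km/s

Semi-major axis of the transfer orbit: a_t = (1.300×10^6 + 2.240×10^5)/2 = 7.620×10^5 km.
At apoapsis, r = 1.300×10^6 km.
Vis-viva: v = √[μ(2/r − 1/a_t)] = √[9.483×10^7 × (2/1.300×10^6 − 1/7.620×10^5)] = 4.631 km/s.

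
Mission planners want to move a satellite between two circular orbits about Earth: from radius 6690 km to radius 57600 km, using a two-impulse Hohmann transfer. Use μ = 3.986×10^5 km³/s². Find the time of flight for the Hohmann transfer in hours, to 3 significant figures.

The Hohmann ellipse has a_t = (r₁ + r₂)/2 = 32145 km.
Transfer time t = π√(a_t³/μ) = π√((32145)³ / 3.986×10^5) = 28680 s.
Converting: 28680 s ÷ 3600 s/hour = 7.97 hours.

t = 7.97 hours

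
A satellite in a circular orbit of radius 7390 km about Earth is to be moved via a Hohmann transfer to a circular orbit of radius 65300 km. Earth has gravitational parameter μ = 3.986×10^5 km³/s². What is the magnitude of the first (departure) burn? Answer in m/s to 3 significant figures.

Δv₁ = 2500 m/s

Semi-major axis of the transfer orbit: a_t = (7390 + 65300)/2 = 36345 km.
Circular speed at r = 7390 km: v_c = √(μ/r) = 7.344 km/s.
Vis-viva on the transfer ellipse at r = 7390 km gives v_t = √[μ(2/r − 1/a_t)] = 9.844 km/s.
Δv₁ = |v_t − v_c| = |9.844 − 7.344| = 2.500 km/s.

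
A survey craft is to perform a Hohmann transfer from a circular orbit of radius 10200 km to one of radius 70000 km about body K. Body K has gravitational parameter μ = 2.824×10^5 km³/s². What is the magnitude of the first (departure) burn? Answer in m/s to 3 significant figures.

Semi-major axis of the transfer orbit: a_t = (10200 + 70000)/2 = 40100 km.
Circular speed at r = 10200 km: v_c = √(μ/r) = 5.262 km/s.
Vis-viva on the transfer ellipse at r = 10200 km gives v_t = √[μ(2/r − 1/a_t)] = 6.952 km/s.
Δv₁ = |v_t − v_c| = |6.952 − 5.262| = 1.690 km/s.

Δv₁ = 1690 m/s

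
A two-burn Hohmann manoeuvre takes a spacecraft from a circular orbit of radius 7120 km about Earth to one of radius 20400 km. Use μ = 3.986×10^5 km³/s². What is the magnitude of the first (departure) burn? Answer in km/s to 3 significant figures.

Δv₁ = 1.63 km/s

Transfer-ellipse semi-major axis a_t = (r₁ + r₂)/2 = (7120 + 20400)/2 = 13760 km.
Circular speed at r = 7120 km: v_c = √(μ/r) = 7.482 km/s.
Transfer-orbit speed at the same r (vis-viva, a = a_t): v_t = √[μ(2/r − 1/a_t)] = 9.110 km/s.
Δv₁ = |v_t − v_c| = |9.110 − 7.482| = 1.628 km/s.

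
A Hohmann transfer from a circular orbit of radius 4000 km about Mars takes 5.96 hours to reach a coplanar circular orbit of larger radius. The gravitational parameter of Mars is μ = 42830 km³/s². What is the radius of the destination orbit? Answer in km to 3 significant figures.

Transfer time t = 5.96 hours = 21456 s, and t = π√(a_t³/μ).
So a_t = (μ t²/π²)^(1/3) = (42830 × (21456)² / π²)^(1/3) = 12595 km.
Since a_t = (r₁ + r₂)/2, r₂ = 2a_t − r₁ = 2×12595 − 4000 = 21190 km.

r₂ = 21200 km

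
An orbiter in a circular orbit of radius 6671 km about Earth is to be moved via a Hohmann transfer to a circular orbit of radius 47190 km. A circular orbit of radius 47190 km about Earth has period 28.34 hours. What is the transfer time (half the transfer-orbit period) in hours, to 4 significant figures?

t = 6.109 hours

From Kepler's third law T² = 4π²r³/μ at r = 47190 km, T = 28.34 hours = 28.34 × 3600 s = 1.02024×10^5 s: μ = 4π²r³/T² = 3.98570×10^5 km³/s².
Semi-major axis of the transfer orbit: a_t = (6671 + 47190)/2 = 26930.5 km.
Transfer time t = π√(a_t³/μ) = π√((26930.5)³ / 3.98570×10^5) = 21992 s.
Converting: 21992 s ÷ 3600 s/hour = 6.109 hours.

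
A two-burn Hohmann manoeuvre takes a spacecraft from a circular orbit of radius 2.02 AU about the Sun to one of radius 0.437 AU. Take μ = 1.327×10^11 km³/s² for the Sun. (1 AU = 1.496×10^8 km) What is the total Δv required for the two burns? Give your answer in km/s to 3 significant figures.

Δv = 21.2 km/s

In km: r₁ = 2.02 × 1.496×10^8 = 3.02192×10^8 km; r₂ = 0.437 × 1.496×10^8 = 6.53752×10^7 km.
Transfer-ellipse semi-major axis a_t = (r₁ + r₂)/2 = (3.02192×10^8 + 6.53752×10^7)/2 = 1.837836×10^8 km.
At r₁ the circular-orbit speed is v₁ = √(μ/r₁) = 20.955 km/s.
Transfer-orbit speed at r₁ (vis-viva equation): v_a = √[μ(2/r₁ − 1/a_t)] = 12.498 km/s.
First burn Δv₁ = |v_a − v₁| = 8.457 km/s.
Circular speed at r₂: v₂ = √(μ/r₂) = 45.05 km/s.
Transfer-orbit speed at r₂: v_p = √[μ(2/r₂ − 1/a_t)] = 57.77 km/s.
Second burn Δv₂ = |v₂ − v_p| = 12.72 km/s.
Δv = Δv₁ + Δv₂ = 8.457 + 12.72 = 21.18 km/s.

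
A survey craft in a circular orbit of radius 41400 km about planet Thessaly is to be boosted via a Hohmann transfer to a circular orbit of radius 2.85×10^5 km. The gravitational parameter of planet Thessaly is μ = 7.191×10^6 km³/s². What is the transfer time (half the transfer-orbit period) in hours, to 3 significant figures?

Transfer-ellipse semi-major axis a_t = (r₁ + r₂)/2 = (41400 + 2.850×10^5)/2 = 1.632×10^5 km.
Transfer time t = π√(a_t³/μ) = π√((1.632×10^5)³ / 7.191×10^6) = 77240 s.
Converting: 77240 s ÷ 3600 s/hour = 21.5 hours.

t = 21.5 hours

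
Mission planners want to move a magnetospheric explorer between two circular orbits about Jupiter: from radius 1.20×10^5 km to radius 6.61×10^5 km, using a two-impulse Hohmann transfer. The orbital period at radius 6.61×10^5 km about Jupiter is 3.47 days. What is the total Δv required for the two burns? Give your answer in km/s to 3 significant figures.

Δv = 16.0 km/s

From Kepler's third law T² = 4π²r³/μ at r = 6.61×10^5 km, T = 3.47 days = 3.47 × 86400 s = 2.99808×10^5 s: μ = 4π²r³/T² = 1.26846×10^8 km³/s².
The Hohmann ellipse has a_t = (r₁ + r₂)/2 = 3.905×10^5 km.
At r₁ the circular-orbit speed is v₁ = √(μ/r₁) = 32.51234 km/s.
On the transfer ellipse at r₁, v² = μ(2/r − 1/a) gives v_p = √[μ(2/r₁ − 1/a_t)] = 42.29981 km/s.
First burn Δv₁ = |v_p − v₁| = 9.787 km/s.
At r₂, v₂ = √(μ/r₂) = 13.853 km/s.
Transfer-orbit speed at r₂: v_a = √[μ(2/r₂ − 1/a_t)] = 7.6792 km/s.
Second burn Δv₂ = |v₂ − v_a| = 6.174 km/s.
Total Δv = Δv₁ + Δv₂ = 15.96 km/s.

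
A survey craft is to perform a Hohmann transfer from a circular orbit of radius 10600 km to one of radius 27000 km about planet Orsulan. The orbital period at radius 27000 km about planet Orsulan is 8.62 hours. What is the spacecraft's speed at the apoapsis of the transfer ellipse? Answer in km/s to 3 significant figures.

From Kepler's third law T² = 4π²r³/μ at r = 27000 km, T = 8.62 hours = 8.62 × 3600 s = 31032 s: μ = 4π²r³/T² = 8.06922×10^5 km³/s².
Transfer-ellipse semi-major axis a_t = (r₁ + r₂)/2 = (10600 + 27000)/2 = 18800 km.
At apoapsis, r = 27000 km.
Vis-viva: v = √[μ(2/r − 1/a_t)] = √[8.06922×10^5 × (2/27000 − 1/18800)] = 4.105 km/s.

v = 4.10 km/s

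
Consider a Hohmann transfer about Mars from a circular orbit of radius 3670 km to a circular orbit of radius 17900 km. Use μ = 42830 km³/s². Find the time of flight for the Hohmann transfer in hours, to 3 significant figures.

t = 4.72 hours

Transfer-ellipse semi-major axis a_t = (r₁ + r₂)/2 = (3670 + 17900)/2 = 10785 km.
Half the transfer-orbit period gives t = π√(a_t³/μ) = 17000 s.
Converting: 17000 s ÷ 3600 s/hour = 4.72 hours.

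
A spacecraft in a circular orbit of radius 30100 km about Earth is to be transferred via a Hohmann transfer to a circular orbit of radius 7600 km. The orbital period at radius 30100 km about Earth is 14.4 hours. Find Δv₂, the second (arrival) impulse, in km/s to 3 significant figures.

Δv₂ = 1.91 km/s

From Kepler's third law T² = 4π²r³/μ at r = 30100 km, T = 14.4 hours = 14.4 × 3600 s = 51840 s: μ = 4π²r³/T² = 4.00617×10^5 km³/s².
Transfer-ellipse semi-major axis a_t = (r₁ + r₂)/2 = (30100 + 7600)/2 = 18850 km.
Circular speed at r = 7600 km: v_c = √(μ/r) = 7.2604 km/s.
Transfer-orbit speed at the same r (vis-viva, a = a_t): v_t = √[μ(2/r − 1/a_t)] = 9.1746 km/s.
Δv₂ = |v_t − v_c| = |9.1746 − 7.2604| = 1.914 km/s.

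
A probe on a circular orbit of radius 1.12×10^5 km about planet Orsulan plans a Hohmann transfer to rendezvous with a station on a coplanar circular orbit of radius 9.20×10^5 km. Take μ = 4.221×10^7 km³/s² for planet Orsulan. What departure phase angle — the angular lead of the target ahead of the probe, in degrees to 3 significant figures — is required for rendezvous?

Semi-major axis of the transfer orbit: a_t = (1.120×10^5 + 9.200×10^5)/2 = 5.160×10^5 km.
Transfer time t = π√(a_t³/μ) = 1.7923×10^5 s.
The target's mean motion on its circular orbit is ω₂ = √(μ/r₂³) = 7.3625×10^-6 rad/s.
Angle swept by the target during transfer: ω₂·t = 1.3196 rad = 75.61°.
The probe traverses 180° on the transfer ellipse, so the target must lead by 180° − 75.61° = 104°.

φ = 104°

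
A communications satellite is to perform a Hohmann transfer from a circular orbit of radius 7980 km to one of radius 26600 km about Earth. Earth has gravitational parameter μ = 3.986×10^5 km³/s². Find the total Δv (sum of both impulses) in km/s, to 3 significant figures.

Transfer-ellipse semi-major axis a_t = (r₁ + r₂)/2 = (7980 + 26600)/2 = 17290 km.
At r₁ the circular-orbit speed is v₁ = √(μ/r₁) = 7.0675 km/s.
Transfer-orbit speed at r₁ (v² = μ(2/r − 1/a)): v_p = √[μ(2/r₁ − 1/a_t)] = 8.7662 km/s.
First burn Δv₁ = |v_p − v₁| = 1.699 km/s.
Circular speed at r₂: v₂ = √(μ/r₂) = 3.871 km/s.
Transfer-orbit speed at r₂: v_a = √[μ(2/r₂ − 1/a_t)] = 2.630 km/s.
Second burn Δv₂ = |v₂ − v_a| = 1.241 km/s.
Δv = Δv₁ + Δv₂ = 1.699 + 1.241 = 2.940 km/s.

Δv = 2.94 km/s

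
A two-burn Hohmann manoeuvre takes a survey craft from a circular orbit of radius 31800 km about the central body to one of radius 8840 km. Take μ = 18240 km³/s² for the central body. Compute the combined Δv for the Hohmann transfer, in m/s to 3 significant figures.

Semi-major axis of the transfer orbit: a_t = (31800 + 8840)/2 = 20320 km.
At r₁ the circular-orbit speed is v₁ = √(μ/r₁) = 0.75735 km/s.
On the transfer ellipse at r₁, vis-viva equation gives v_a = √[μ(2/r₁ − 1/a_t)] = 0.49953 km/s.
First burn Δv₁ = |v_a − v₁| = 0.2578 km/s.
Circular speed at r₂: v₂ = √(μ/r₂) = 1.43644 km/s.
Transfer-orbit speed at r₂: v_p = √[μ(2/r₂ − 1/a_t)] = 1.79696 km/s.
Second burn Δv₂ = |v₂ − v_p| = 0.3605 km/s.
Δv = Δv₁ + Δv₂ = 0.2578 + 0.3605 = 0.6183 km/s.

Δv = 618 m/s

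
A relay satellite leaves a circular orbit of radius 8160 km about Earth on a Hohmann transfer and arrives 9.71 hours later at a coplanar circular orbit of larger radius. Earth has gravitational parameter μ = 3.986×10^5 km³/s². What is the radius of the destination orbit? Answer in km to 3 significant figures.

r₂ = 65200 km

Transfer time t = 9.71 hours = 34956 s, and t = π√(a_t³/μ).
So a_t = (μ t²/π²)^(1/3) = (3.986×10^5 × (34956)² / π²)^(1/3) = 36680 km.
Since a_t = (r₁ + r₂)/2, r₂ = 2a_t − r₁ = 2×36680 − 8160 = 65200 km.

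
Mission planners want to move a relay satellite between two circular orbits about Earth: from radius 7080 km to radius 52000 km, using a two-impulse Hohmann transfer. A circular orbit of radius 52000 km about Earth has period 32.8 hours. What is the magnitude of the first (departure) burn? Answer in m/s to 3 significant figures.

From Kepler's third law T² = 4π²r³/μ at r = 52000 km, T = 32.8 hours = 32.8 × 3600 s = 1.1808×10^5 s: μ = 4π²r³/T² = 3.98123×10^5 km³/s².
Semi-major axis of the transfer orbit: a_t = (7080 + 52000)/2 = 29540 km.
Circular speed at r = 7080 km: v_c = √(μ/r) = 7.499 km/s.
Vis-viva on the transfer ellipse at r = 7080 km gives v_t = √[μ(2/r − 1/a_t)] = 9.949 km/s.
Δv₁ = |v_t − v_c| = |9.949 − 7.499| = 2.450 km/s.

Δv₁ = 2450 m/s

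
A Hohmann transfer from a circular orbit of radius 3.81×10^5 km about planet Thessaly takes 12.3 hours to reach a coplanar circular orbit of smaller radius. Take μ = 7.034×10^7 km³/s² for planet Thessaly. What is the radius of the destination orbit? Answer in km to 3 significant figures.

r₂ = 1.01×10^5 km

Transfer time t = 12.3 hours = 44280 s, and t = π√(a_t³/μ).
So a_t = (μ t²/π²)^(1/3) = (7.034×10^7 × (44280)² / π²)^(1/3) = 2.4086×10^5 km.
Since a_t = (r₁ + r₂)/2, r₂ = 2a_t − r₁ = 2×2.4086×10^5 − 3.810×10^5 = 1.0072×10^5 km.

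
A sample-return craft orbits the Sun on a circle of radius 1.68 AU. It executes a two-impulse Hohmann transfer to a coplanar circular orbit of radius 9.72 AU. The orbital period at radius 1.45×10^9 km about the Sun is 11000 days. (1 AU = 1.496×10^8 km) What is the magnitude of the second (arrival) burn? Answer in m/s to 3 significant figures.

Δv₂ = 4380 m/s

From Kepler's third law T² = 4π²r³/μ at r = 1.45×10^9 km, T = 11000 days = 11000 × 86400 s = 9.504×10^8 s: μ = 4π²r³/T² = 1.33245×10^11 km³/s².
In km: r₁ = 1.68 × 1.496×10^8 = 2.51328×10^8 km; r₂ = 9.72 × 1.496×10^8 = 1.454112×10^9 km.
Transfer-ellipse semi-major axis a_t = (r₁ + r₂)/2 = (2.51328×10^8 + 1.454112×10^9)/2 = 8.5272×10^8 km.
On the circular orbit at r = 1.454112×10^9 km, v_c = √(μ/r) = 9.573 km/s.
Transfer-orbit speed at the same r (vis-viva, a = a_t): v_t = √[μ(2/r − 1/a_t)] = 5.197 km/s.
Δv₂ = |v_t − v_c| = |5.197 − 9.573| = 4.376 km/s.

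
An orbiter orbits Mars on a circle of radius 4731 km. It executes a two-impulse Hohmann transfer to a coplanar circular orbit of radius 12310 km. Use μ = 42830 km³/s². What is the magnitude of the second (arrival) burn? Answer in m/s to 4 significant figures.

Δv₂ = 475.4 m/s

Semi-major axis of the transfer orbit: a_t = (4731 + 12310)/2 = 8520.5 km.
On the circular orbit at r = 12310 km, v_c = √(μ/r) = 1.8653 km/s.
Transfer-orbit speed at the same r (vis-viva, a = a_t): v_t = √[μ(2/r − 1/a_t)] = 1.3899 km/s.
Δv₂ = |v_t − v_c| = |1.3899 − 1.8653| = 0.4754 km/s.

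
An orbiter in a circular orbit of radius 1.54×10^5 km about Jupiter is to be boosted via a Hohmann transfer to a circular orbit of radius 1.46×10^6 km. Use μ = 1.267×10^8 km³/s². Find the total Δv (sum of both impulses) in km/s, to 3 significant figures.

Δv = 15.1 km/s

The Hohmann ellipse has a_t = (r₁ + r₂)/2 = 8.070×10^5 km.
Circular speed at r₁: v₁ = √(μ/r₁) = √(1.267×10^8/1.540×10^5) = 28.683 km/s.
Transfer-orbit speed at r₁ (vis-viva equation): v_p = √[μ(2/r₁ − 1/a_t)] = 38.580 km/s.
First burn Δv₁ = |v_p − v₁| = 9.897 km/s.
Circular speed at r₂: v₂ = √(μ/r₂) = 9.3156 km/s.
Transfer-orbit speed at r₂: v_a = √[μ(2/r₂ − 1/a_t)] = 4.0694 km/s.
Second burn Δv₂ = |v₂ − v_a| = 5.246 km/s.
Δv = Δv₁ + Δv₂ = 9.897 + 5.246 = 15.14 km/s.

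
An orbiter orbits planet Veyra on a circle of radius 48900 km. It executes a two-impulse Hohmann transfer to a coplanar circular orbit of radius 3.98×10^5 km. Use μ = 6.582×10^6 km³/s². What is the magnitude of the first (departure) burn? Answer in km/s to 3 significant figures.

Δv₁ = 3.88 km/s

Semi-major axis of the transfer orbit: a_t = (48900 + 3.980×10^5)/2 = 2.2345×10^5 km.
On the circular orbit at r = 48900 km, v_c = √(μ/r) = 11.602 km/s.
Vis-viva on the transfer ellipse at r = 48900 km gives v_t = √[μ(2/r − 1/a_t)] = 15.484 km/s.
Δv₁ = |v_t − v_c| = |15.484 − 11.602| = 3.882 km/s.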